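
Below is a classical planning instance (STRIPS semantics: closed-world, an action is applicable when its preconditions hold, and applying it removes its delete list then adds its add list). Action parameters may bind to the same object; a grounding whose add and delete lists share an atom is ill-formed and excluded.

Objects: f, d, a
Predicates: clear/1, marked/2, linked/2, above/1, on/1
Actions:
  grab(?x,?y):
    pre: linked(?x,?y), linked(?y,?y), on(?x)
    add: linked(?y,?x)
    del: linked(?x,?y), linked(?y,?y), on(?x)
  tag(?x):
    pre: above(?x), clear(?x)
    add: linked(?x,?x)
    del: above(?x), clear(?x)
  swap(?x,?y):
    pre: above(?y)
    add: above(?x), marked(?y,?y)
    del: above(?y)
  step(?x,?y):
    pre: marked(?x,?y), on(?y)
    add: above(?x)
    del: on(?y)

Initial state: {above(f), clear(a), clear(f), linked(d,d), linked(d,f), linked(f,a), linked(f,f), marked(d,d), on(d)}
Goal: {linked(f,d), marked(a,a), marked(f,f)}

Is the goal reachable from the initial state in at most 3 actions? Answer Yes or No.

1. grab(d,f)  →  {above(f), clear(a), clear(f), linked(d,d), linked(f,a), linked(f,d), marked(d,d)}
2. swap(a,f)  →  {above(a), clear(a), clear(f), linked(d,d), linked(f,a), linked(f,d), marked(d,d), marked(f,f)}
3. swap(f,a)  →  {above(f), clear(a), clear(f), linked(d,d), linked(f,a), linked(f,d), marked(a,a), marked(d,d), marked(f,f)}
optimal plan length = 3; 3 ≤ 3

Yes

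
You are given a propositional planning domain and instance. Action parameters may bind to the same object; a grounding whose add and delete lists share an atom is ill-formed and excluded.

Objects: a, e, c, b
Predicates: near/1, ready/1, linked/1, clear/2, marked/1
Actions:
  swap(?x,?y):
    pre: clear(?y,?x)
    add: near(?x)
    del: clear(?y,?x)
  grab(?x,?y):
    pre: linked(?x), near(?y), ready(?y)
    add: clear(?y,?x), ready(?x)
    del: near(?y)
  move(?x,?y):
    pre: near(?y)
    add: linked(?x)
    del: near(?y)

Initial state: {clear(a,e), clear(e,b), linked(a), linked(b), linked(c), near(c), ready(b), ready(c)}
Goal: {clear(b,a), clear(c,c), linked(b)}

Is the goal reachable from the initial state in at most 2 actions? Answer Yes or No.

No

1. swap(b,e)  →  {clear(a,e), linked(a), linked(b), linked(c), near(b), near(c), ready(b), ready(c)}
2. grab(a,b)  →  {clear(a,e), clear(b,a), linked(a), linked(b), linked(c), near(c), ready(a), ready(b), ready(c)}
3. grab(c,c)  →  {clear(a,e), clear(b,a), clear(c,c), linked(a), linked(b), linked(c), ready(a), ready(b), ready(c)}
optimal plan length = 3; 3 > 2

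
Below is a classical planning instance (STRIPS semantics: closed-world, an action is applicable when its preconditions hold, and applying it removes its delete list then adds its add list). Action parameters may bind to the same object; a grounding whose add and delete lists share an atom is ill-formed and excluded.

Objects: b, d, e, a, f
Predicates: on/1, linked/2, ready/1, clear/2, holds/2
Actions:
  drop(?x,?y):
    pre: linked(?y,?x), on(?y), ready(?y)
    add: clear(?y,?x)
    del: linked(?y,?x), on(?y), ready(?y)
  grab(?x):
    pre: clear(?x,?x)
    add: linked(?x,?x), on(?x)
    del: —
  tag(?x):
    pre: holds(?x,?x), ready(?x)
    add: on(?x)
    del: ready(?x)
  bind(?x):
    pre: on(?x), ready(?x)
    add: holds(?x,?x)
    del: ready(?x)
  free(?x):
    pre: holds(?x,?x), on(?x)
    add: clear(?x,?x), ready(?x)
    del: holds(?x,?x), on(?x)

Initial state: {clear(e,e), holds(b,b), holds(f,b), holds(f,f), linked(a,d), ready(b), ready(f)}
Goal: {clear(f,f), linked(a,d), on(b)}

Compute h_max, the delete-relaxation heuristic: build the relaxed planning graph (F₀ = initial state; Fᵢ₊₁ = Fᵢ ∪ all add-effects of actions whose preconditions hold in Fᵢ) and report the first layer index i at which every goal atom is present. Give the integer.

F0 = init (7 atoms)
F1 = F0 ∪ {linked(e,e), on(b), on(e), on(f)}  (11 atoms)
F2 = F1 ∪ {clear(b,b), clear(f,f)}  (13 atoms)
goal ⊆ F2  ⇒  h_max = 2

2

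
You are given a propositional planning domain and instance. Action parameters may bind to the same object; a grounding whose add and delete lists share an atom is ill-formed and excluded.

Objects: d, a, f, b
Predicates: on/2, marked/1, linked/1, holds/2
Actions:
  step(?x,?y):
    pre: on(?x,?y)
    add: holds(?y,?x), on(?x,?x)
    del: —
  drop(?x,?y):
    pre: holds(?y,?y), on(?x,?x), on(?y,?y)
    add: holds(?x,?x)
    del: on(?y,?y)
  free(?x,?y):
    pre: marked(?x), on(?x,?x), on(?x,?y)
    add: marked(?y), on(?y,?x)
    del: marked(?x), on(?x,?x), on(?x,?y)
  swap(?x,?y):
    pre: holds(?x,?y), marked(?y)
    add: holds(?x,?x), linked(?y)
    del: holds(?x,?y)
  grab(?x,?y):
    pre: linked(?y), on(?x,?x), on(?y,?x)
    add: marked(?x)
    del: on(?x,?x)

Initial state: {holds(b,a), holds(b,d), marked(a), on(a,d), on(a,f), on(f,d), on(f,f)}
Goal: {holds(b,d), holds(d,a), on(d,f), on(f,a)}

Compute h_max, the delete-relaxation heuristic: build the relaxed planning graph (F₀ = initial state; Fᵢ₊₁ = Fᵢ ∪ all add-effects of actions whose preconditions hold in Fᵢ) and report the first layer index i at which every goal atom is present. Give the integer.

3

F0 = init (7 atoms)
F1 = F0 ∪ {holds(b,b), holds(d,a), holds(d,f), holds(f,a), holds(f,f), linked(a), on(a,a)}  (14 atoms)
F2 = F1 ∪ {holds(a,a), holds(d,d), marked(d), marked(f), on(d,a), on(f,a)}  (20 atoms)
F3 = F2 ∪ {holds(a,d), holds(a,f), linked(d), linked(f), on(d,d), on(d,f)}  (26 atoms)
goal ⊆ F3  ⇒  h_max = 3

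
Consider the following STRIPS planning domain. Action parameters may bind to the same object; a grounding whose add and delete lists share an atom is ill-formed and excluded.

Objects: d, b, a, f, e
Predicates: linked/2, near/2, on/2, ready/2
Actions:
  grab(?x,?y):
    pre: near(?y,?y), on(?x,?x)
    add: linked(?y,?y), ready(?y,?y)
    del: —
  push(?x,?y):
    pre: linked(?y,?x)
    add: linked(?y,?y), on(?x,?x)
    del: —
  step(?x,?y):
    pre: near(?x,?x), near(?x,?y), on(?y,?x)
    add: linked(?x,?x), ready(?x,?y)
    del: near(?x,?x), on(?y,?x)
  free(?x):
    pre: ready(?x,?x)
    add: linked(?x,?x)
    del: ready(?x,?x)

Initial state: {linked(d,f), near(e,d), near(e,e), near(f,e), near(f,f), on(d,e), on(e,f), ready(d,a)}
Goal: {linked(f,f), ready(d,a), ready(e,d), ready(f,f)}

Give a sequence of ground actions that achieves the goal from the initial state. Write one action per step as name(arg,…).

1. push(f,d)  →  {linked(d,d), linked(d,f), near(e,d), near(e,e), near(f,e), near(f,f), on(d,e), on(e,f), on(f,f), ready(d,a)}
2. grab(f,f)  →  {linked(d,d), linked(d,f), linked(f,f), near(e,d), near(e,e), near(f,e), near(f,f), on(d,e), on(e,f), on(f,f), ready(d,a), ready(f,f)}
3. step(e,d)  →  {linked(d,d), linked(d,f), linked(e,e), linked(f,f), near(e,d), near(f,e), near(f,f), on(e,f), on(f,f), ready(d,a), ready(e,d), ready(f,f)}

push(f,d); grab(f,f); step(e,d)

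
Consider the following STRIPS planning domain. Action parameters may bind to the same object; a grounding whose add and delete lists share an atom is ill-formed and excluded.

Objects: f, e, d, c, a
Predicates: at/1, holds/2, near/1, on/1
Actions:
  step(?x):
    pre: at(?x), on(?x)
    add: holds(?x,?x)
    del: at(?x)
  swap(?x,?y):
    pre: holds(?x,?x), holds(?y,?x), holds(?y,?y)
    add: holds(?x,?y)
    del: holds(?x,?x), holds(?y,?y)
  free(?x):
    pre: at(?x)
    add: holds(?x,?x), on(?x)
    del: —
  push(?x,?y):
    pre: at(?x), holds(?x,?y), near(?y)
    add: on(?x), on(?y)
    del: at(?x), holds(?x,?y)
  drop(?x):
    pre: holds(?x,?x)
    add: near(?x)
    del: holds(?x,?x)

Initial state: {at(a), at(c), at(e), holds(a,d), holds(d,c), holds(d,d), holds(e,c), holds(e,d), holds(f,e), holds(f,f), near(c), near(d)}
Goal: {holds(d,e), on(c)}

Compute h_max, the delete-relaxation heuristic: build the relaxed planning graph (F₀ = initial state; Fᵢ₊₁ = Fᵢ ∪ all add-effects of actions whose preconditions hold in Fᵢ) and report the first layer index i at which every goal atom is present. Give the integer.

2

F0 = init (12 atoms)
F1 = F0 ∪ {holds(a,a), holds(c,c), holds(e,e), near(f), on(a), on(c), on(d), on(e)}  (20 atoms)
F2 = F1 ∪ {holds(c,d), holds(c,e), holds(d,a), holds(d,e), holds(e,f), near(a), near(e)}  (27 atoms)
goal ⊆ F2  ⇒  h_max = 2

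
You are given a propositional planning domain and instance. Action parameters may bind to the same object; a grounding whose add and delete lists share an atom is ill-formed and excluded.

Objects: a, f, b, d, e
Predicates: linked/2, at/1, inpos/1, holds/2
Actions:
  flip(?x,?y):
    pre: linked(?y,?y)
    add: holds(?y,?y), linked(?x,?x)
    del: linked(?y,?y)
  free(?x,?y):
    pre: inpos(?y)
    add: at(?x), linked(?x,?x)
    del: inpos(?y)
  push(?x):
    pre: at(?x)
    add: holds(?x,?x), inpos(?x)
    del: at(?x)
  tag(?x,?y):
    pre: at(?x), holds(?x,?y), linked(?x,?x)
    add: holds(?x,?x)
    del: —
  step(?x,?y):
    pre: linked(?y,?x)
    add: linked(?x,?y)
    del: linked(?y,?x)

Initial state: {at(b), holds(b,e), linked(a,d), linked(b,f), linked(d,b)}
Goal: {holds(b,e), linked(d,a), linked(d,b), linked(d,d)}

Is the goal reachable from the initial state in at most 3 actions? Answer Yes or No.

Yes

1. push(b)  →  {holds(b,b), holds(b,e), inpos(b), linked(a,d), linked(b,f), linked(d,b)}
2. free(d,b)  →  {at(d), holds(b,b), holds(b,e), linked(a,d), linked(b,f), linked(d,b), linked(d,d)}
3. step(d,a)  →  {at(d), holds(b,b), holds(b,e), linked(b,f), linked(d,a), linked(d,b), linked(d,d)}
optimal plan length = 3; 3 ≤ 3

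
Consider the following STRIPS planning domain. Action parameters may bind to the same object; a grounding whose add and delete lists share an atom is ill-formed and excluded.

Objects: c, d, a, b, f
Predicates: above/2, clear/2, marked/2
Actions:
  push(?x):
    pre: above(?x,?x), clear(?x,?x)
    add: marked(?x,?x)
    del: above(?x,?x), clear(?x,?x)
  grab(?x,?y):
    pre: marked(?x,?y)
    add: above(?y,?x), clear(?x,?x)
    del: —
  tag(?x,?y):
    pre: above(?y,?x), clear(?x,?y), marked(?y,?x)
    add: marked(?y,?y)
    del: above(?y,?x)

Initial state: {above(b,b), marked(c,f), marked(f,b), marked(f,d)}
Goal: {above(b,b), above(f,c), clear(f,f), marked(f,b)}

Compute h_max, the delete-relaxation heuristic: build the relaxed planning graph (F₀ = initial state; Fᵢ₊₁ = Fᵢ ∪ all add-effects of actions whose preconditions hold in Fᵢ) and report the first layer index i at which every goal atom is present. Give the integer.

1

F0 = init (4 atoms)
F1 = F0 ∪ {above(b,f), above(d,f), above(f,c), clear(c,c), clear(f,f)}  (9 atoms)
goal ⊆ F1  ⇒  h_max = 1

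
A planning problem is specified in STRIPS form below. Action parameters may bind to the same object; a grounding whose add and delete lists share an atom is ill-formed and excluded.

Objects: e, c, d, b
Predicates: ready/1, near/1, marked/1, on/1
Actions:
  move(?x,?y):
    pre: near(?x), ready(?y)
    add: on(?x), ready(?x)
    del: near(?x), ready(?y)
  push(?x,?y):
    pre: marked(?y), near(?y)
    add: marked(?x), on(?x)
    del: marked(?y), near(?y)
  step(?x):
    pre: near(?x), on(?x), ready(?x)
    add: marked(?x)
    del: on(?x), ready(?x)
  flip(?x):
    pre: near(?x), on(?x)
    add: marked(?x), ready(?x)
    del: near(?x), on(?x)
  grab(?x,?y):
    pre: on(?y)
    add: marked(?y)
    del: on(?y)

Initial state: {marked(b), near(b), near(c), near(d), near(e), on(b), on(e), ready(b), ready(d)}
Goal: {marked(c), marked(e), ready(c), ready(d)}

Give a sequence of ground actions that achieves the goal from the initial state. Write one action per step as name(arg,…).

1. move(c,b)  →  {marked(b), near(b), near(d), near(e), on(b), on(c), on(e), ready(c), ready(d)}
2. push(e,b)  →  {marked(e), near(d), near(e), on(b), on(c), on(e), ready(c), ready(d)}
3. grab(e,c)  →  {marked(c), marked(e), near(d), near(e), on(b), on(e), ready(c), ready(d)}

move(c,b); push(e,b); grab(e,c)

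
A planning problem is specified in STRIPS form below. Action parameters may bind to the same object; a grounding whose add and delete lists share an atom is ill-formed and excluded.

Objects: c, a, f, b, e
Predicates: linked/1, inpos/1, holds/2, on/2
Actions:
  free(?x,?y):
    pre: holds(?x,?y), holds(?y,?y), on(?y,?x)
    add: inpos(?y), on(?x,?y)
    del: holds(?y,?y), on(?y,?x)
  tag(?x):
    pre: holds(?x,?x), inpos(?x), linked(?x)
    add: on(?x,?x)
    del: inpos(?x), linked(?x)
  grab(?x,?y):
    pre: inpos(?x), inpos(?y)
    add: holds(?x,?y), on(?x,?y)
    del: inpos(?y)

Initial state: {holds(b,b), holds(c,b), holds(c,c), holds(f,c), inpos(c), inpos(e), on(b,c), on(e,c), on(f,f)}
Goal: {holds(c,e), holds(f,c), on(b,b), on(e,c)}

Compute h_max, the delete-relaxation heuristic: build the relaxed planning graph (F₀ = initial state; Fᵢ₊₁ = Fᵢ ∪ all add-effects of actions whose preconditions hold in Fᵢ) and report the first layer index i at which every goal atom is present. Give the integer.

F0 = init (9 atoms)
F1 = F0 ∪ {holds(c,e), holds(e,c), holds(e,e), inpos(b), on(c,b), on(c,c), on(c,e), on(e,e)}  (17 atoms)
F2 = F1 ∪ {holds(b,c), holds(b,e), holds(e,b), on(b,b), on(b,e), on(e,b)}  (23 atoms)
goal ⊆ F2  ⇒  h_max = 2

2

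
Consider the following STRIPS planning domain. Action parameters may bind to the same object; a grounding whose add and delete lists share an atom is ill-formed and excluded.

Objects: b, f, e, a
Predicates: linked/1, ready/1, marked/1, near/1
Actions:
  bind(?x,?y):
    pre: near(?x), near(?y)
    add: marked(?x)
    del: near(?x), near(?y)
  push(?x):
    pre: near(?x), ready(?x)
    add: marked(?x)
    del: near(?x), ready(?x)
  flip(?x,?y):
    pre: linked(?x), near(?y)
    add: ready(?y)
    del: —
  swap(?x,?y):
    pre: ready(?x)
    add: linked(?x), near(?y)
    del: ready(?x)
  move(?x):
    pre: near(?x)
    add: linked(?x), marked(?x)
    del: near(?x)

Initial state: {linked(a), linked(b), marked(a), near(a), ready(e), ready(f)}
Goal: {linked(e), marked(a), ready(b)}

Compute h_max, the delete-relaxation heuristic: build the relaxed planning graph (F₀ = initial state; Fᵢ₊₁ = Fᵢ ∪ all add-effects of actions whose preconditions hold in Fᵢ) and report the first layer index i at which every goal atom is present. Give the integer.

F0 = init (6 atoms)
F1 = F0 ∪ {linked(e), linked(f), near(b), near(e), near(f), ready(a)}  (12 atoms)
F2 = F1 ∪ {marked(b), marked(e), marked(f), ready(b)}  (16 atoms)
goal ⊆ F2  ⇒  h_max = 2

2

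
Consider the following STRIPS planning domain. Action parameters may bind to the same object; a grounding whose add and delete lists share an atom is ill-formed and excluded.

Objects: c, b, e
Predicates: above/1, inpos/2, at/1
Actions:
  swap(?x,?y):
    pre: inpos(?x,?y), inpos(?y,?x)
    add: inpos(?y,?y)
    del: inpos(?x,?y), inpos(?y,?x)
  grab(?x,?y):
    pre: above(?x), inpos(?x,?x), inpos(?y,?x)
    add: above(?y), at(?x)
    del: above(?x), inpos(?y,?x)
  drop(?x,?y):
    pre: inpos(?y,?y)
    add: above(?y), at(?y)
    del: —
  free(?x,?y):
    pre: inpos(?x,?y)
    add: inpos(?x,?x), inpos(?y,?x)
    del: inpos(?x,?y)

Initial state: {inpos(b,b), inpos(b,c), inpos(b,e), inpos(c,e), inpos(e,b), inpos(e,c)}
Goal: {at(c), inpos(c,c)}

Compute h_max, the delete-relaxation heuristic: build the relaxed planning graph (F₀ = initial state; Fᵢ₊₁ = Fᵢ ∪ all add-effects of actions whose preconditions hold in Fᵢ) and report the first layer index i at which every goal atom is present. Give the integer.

2

F0 = init (6 atoms)
F1 = F0 ∪ {above(b), at(b), inpos(c,b), inpos(c,c), inpos(e,e)}  (11 atoms)
F2 = F1 ∪ {above(c), above(e), at(c), at(e)}  (15 atoms)
goal ⊆ F2  ⇒  h_max = 2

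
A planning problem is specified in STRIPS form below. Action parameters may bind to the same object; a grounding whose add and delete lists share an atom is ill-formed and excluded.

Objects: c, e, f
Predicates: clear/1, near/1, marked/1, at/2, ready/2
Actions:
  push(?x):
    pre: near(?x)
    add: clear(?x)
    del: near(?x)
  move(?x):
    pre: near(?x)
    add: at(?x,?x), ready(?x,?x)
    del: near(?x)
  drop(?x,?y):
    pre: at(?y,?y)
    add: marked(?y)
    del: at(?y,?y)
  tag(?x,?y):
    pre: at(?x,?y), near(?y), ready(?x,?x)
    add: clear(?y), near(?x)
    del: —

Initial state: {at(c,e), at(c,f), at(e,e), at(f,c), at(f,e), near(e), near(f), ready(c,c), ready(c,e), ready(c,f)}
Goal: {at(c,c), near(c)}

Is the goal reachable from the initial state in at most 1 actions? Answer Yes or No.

1. tag(c,e)  →  {at(c,e), at(c,f), at(e,e), at(f,c), at(f,e), clear(e), near(c), near(e), near(f), ready(c,c), ready(c,e), ready(c,f)}
2. move(c)  →  {at(c,c), at(c,e), at(c,f), at(e,e), at(f,c), at(f,e), clear(e), near(e), near(f), ready(c,c), ready(c,e), ready(c,f)}
3. tag(c,e)  →  {at(c,c), at(c,e), at(c,f), at(e,e), at(f,c), at(f,e), clear(e), near(c), near(e), near(f), ready(c,c), ready(c,e), ready(c,f)}
optimal plan length = 3; 3 > 1

No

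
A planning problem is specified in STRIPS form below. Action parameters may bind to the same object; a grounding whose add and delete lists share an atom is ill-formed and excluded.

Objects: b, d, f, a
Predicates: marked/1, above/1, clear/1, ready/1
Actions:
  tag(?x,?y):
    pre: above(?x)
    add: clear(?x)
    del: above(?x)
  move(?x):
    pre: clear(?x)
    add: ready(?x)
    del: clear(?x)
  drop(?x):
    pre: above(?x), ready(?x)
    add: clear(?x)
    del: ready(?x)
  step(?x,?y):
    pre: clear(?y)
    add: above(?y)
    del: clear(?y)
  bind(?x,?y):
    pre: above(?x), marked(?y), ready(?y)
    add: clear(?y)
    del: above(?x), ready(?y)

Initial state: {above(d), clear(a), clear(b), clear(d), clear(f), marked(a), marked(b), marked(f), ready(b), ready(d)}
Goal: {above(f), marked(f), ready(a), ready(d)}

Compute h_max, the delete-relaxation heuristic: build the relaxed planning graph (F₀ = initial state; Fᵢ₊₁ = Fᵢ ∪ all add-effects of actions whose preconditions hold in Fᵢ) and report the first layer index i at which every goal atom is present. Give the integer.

F0 = init (10 atoms)
F1 = F0 ∪ {above(a), above(b), above(f), ready(a), ready(f)}  (15 atoms)
goal ⊆ F1  ⇒  h_max = 1

1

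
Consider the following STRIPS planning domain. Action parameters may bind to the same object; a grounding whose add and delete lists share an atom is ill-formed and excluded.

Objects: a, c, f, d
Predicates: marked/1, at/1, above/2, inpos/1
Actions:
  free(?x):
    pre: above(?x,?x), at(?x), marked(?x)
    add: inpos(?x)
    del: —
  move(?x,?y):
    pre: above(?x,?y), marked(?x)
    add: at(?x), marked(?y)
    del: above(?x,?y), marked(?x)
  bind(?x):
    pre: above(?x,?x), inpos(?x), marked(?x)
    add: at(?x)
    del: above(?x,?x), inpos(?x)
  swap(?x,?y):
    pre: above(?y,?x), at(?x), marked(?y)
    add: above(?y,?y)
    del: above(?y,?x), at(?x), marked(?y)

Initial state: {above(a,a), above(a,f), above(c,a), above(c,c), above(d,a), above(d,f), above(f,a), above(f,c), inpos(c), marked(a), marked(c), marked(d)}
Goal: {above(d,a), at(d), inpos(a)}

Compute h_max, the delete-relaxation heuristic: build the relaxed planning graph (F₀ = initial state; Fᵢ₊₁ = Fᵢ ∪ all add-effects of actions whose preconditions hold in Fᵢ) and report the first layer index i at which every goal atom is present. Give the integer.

2

F0 = init (12 atoms)
F1 = F0 ∪ {at(a), at(c), at(d), marked(f)}  (16 atoms)
F2 = F1 ∪ {above(d,d), above(f,f), at(f), inpos(a)}  (20 atoms)
goal ⊆ F2  ⇒  h_max = 2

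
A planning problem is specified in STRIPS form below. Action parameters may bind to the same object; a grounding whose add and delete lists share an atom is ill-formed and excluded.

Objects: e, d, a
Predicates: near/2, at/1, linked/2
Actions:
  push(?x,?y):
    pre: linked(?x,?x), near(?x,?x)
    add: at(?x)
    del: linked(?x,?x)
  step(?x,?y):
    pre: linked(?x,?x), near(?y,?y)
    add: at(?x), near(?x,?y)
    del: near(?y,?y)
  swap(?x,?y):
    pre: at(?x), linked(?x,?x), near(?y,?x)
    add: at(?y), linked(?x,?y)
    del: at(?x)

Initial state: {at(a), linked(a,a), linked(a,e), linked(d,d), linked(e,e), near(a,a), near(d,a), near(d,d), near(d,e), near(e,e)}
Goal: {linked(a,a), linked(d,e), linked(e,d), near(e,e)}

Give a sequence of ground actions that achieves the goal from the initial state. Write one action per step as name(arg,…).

step(e,d); swap(e,d); swap(d,e)

1. step(e,d)  →  {at(a), at(e), linked(a,a), linked(a,e), linked(d,d), linked(e,e), near(a,a), near(d,a), near(d,e), near(e,d), near(e,e)}
2. swap(e,d)  →  {at(a), at(d), linked(a,a), linked(a,e), linked(d,d), linked(e,d), linked(e,e), near(a,a), near(d,a), near(d,e), near(e,d), near(e,e)}
3. swap(d,e)  →  {at(a), at(e), linked(a,a), linked(a,e), linked(d,d), linked(d,e), linked(e,d), linked(e,e), near(a,a), near(d,a), near(d,e), near(e,d), near(e,e)}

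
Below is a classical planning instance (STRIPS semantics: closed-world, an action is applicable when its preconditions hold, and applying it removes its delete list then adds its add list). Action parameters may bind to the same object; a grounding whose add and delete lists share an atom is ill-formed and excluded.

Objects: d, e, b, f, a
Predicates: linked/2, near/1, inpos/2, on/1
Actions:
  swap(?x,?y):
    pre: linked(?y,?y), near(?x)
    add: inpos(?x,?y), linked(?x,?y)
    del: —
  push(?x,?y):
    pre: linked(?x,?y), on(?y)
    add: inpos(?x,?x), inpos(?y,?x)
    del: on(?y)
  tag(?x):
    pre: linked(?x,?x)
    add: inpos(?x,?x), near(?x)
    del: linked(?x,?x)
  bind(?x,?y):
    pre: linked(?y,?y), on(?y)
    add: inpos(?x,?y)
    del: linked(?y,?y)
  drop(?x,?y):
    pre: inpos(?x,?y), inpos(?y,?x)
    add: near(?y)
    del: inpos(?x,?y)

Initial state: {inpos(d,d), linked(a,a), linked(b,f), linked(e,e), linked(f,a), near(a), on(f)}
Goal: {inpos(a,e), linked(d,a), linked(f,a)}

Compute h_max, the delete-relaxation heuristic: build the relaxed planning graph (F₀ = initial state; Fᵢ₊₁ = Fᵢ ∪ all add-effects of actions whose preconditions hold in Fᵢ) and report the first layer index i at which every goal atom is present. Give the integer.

F0 = init (7 atoms)
F1 = F0 ∪ {inpos(a,a), inpos(a,e), inpos(b,b), inpos(e,e), inpos(f,b), linked(a,e), near(d), near(e)}  (15 atoms)
F2 = F1 ∪ {inpos(d,a), inpos(d,e), inpos(e,a), linked(d,a), linked(d,e), linked(e,a), near(b)}  (22 atoms)
goal ⊆ F2  ⇒  h_max = 2

2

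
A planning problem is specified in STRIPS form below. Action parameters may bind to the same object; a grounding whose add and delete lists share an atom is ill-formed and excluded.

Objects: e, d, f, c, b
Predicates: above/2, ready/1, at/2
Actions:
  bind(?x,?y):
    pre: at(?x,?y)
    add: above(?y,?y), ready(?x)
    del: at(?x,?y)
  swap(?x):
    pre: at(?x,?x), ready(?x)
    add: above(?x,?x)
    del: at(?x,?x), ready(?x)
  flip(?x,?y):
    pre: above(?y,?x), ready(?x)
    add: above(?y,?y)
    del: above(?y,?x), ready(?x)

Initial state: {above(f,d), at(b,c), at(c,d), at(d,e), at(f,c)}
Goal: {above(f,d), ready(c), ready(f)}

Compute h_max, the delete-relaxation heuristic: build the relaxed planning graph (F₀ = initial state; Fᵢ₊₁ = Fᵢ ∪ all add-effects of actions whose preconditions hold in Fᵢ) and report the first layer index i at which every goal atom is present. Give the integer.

1

F0 = init (5 atoms)
F1 = F0 ∪ {above(c,c), above(d,d), above(e,e), ready(b), ready(c), ready(d), ready(f)}  (12 atoms)
goal ⊆ F1  ⇒  h_max = 1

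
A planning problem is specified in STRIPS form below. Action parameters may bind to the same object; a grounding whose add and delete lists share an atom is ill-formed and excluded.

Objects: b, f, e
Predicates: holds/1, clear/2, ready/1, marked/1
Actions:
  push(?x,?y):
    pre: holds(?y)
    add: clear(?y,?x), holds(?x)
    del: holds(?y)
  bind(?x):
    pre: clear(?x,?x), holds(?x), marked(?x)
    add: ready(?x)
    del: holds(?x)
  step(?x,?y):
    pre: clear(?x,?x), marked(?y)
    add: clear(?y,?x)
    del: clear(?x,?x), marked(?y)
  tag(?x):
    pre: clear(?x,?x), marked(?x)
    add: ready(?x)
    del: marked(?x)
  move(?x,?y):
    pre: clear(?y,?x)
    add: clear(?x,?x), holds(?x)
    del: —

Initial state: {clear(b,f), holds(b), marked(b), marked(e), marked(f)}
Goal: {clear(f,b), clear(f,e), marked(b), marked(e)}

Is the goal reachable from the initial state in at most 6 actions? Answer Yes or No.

1. push(f,b)  →  {clear(b,f), holds(f), marked(b), marked(e), marked(f)}
2. push(b,f)  →  {clear(b,f), clear(f,b), holds(b), marked(b), marked(e), marked(f)}
3. push(f,b)  →  {clear(b,f), clear(f,b), holds(f), marked(b), marked(e), marked(f)}
4. push(e,f)  →  {clear(b,f), clear(f,b), clear(f,e), holds(e), marked(b), marked(e), marked(f)}
optimal plan length = 4; 4 ≤ 6

Yes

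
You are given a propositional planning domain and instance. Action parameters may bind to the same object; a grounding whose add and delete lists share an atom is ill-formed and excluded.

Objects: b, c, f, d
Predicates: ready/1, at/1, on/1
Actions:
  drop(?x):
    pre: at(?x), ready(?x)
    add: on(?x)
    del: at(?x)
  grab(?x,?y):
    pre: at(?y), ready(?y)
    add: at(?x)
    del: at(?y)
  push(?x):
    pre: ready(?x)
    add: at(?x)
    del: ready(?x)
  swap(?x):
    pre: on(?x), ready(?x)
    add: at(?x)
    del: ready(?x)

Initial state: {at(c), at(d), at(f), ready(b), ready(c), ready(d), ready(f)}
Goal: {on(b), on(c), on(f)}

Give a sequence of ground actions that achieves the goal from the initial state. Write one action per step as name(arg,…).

1. drop(c)  →  {at(d), at(f), on(c), ready(b), ready(c), ready(d), ready(f)}
2. drop(f)  →  {at(d), on(c), on(f), ready(b), ready(c), ready(d), ready(f)}
3. grab(b,d)  →  {at(b), on(c), on(f), ready(b), ready(c), ready(d), ready(f)}
4. drop(b)  →  {on(b), on(c), on(f), ready(b), ready(c), ready(d), ready(f)}

drop(c); drop(f); grab(b,d); drop(b)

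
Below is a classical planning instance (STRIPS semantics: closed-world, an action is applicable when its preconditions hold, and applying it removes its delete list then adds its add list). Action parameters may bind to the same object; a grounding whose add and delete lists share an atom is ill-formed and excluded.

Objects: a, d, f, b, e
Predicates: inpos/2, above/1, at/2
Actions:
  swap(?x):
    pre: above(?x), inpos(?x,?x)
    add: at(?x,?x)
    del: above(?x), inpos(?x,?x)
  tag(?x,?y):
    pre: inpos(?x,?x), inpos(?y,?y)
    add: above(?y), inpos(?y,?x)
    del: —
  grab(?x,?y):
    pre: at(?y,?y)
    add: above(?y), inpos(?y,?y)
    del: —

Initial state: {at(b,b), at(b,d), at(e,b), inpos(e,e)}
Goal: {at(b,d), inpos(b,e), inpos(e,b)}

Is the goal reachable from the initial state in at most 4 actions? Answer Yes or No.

1. grab(a,b)  →  {above(b), at(b,b), at(b,d), at(e,b), inpos(b,b), inpos(e,e)}
2. tag(b,e)  →  {above(b), above(e), at(b,b), at(b,d), at(e,b), inpos(b,b), inpos(e,b), inpos(e,e)}
3. tag(e,b)  →  {above(b), above(e), at(b,b), at(b,d), at(e,b), inpos(b,b), inpos(b,e), inpos(e,b), inpos(e,e)}
optimal plan length = 3; 3 ≤ 4

Yes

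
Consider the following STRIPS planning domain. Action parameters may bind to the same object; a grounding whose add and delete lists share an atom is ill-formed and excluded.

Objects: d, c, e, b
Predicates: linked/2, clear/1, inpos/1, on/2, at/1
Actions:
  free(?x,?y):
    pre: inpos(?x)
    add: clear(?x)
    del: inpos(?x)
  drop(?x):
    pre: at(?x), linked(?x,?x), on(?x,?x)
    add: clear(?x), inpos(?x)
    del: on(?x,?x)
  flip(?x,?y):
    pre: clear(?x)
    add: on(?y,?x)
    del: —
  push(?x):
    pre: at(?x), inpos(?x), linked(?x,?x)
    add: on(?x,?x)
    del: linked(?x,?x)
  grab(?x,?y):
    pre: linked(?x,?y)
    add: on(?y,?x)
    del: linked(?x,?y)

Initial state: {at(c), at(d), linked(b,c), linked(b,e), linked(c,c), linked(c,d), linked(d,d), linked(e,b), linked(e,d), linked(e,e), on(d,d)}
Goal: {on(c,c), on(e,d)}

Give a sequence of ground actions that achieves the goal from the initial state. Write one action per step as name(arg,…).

1. drop(d)  →  {at(c), at(d), clear(d), inpos(d), linked(b,c), linked(b,e), linked(c,c), linked(c,d), linked(d,d), linked(e,b), linked(e,d), linked(e,e)}
2. flip(d,e)  →  {at(c), at(d), clear(d), inpos(d), linked(b,c), linked(b,e), linked(c,c), linked(c,d), linked(d,d), linked(e,b), linked(e,d), linked(e,e), on(e,d)}
3. grab(c,c)  →  {at(c), at(d), clear(d), inpos(d), linked(b,c), linked(b,e), linked(c,d), linked(d,d), linked(e,b), linked(e,d), linked(e,e), on(c,c), on(e,d)}

drop(d); flip(d,e); grab(c,c)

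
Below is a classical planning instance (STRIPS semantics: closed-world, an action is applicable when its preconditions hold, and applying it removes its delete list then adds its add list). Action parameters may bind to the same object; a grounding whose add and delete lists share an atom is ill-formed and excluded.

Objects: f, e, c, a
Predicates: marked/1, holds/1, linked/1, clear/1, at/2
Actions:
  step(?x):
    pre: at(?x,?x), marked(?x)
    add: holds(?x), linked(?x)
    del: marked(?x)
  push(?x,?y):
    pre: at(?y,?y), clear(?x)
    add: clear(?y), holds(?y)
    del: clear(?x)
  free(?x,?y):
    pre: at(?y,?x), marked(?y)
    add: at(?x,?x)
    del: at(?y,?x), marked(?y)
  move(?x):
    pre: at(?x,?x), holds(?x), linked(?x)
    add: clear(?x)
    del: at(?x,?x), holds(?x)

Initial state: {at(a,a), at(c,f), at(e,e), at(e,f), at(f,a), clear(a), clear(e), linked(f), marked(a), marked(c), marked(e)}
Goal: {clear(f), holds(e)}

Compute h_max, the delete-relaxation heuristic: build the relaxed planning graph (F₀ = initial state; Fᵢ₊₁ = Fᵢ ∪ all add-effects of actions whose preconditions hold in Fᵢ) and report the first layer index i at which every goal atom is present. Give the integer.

F0 = init (11 atoms)
F1 = F0 ∪ {at(f,f), holds(a), holds(e), linked(a), linked(e)}  (16 atoms)
F2 = F1 ∪ {clear(f), holds(f)}  (18 atoms)
goal ⊆ F2  ⇒  h_max = 2

2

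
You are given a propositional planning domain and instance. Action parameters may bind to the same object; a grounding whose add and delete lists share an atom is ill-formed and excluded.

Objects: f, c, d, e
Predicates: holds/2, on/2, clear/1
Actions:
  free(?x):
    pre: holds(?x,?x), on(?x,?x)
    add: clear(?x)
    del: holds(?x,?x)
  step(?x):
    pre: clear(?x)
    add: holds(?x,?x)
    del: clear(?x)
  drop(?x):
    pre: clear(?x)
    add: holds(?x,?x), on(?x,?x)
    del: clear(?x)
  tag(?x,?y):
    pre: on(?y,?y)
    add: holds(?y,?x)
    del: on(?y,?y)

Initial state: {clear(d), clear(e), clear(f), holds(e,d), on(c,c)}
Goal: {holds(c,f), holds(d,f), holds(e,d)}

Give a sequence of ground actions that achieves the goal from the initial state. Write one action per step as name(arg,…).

drop(d); tag(f,c); tag(f,d)

1. drop(d)  →  {clear(e), clear(f), holds(d,d), holds(e,d), on(c,c), on(d,d)}
2. tag(f,c)  →  {clear(e), clear(f), holds(c,f), holds(d,d), holds(e,d), on(d,d)}
3. tag(f,d)  →  {clear(e), clear(f), holds(c,f), holds(d,d), holds(d,f), holds(e,d)}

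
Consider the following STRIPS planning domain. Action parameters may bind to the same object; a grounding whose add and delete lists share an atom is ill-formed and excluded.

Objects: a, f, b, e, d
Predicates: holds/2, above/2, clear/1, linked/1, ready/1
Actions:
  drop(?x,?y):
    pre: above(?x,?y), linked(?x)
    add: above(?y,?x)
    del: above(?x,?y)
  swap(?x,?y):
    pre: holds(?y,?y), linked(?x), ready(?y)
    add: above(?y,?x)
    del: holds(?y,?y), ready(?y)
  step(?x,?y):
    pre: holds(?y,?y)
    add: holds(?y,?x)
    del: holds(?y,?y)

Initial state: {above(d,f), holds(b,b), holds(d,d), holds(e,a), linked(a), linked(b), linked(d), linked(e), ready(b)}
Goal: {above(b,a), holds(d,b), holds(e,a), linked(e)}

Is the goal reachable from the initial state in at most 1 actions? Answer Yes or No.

No

1. swap(a,b)  →  {above(b,a), above(d,f), holds(d,d), holds(e,a), linked(a), linked(b), linked(d), linked(e)}
2. step(b,d)  →  {above(b,a), above(d,f), holds(d,b), holds(e,a), linked(a), linked(b), linked(d), linked(e)}
optimal plan length = 2; 2 > 1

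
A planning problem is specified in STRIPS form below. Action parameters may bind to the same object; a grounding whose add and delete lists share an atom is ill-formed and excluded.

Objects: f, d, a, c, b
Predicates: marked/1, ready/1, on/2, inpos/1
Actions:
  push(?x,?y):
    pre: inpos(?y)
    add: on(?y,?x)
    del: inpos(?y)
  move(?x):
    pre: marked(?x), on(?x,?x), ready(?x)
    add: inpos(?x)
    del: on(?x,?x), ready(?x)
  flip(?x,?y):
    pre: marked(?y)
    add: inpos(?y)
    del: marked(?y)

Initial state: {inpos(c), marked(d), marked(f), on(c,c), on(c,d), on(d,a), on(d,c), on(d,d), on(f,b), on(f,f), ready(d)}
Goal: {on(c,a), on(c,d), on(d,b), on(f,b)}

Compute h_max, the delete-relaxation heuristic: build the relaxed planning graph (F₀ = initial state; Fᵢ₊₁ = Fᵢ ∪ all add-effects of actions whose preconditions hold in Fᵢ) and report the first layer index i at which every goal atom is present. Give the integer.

F0 = init (11 atoms)
F1 = F0 ∪ {inpos(d), inpos(f), on(c,a), on(c,b), on(c,f)}  (16 atoms)
F2 = F1 ∪ {on(d,b), on(d,f), on(f,a), on(f,c), on(f,d)}  (21 atoms)
goal ⊆ F2  ⇒  h_max = 2

2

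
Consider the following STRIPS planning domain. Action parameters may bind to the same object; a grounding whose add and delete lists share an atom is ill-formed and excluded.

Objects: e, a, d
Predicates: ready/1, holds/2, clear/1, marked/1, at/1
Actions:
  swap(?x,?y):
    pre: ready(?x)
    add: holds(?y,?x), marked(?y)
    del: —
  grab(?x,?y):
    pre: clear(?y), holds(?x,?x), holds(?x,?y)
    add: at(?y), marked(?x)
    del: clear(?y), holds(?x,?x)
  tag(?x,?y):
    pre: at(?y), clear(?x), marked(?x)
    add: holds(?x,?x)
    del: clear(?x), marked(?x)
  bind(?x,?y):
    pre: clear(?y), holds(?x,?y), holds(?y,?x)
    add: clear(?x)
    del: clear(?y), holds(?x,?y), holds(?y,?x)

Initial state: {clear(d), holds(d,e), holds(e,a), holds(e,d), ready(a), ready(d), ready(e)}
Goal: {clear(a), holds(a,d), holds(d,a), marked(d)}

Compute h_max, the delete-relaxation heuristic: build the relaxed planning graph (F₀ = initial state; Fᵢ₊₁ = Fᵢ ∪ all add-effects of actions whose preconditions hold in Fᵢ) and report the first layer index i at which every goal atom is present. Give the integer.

F0 = init (7 atoms)
F1 = F0 ∪ {clear(e), holds(a,a), holds(a,d), holds(a,e), holds(d,a), holds(d,d), holds(e,e), marked(a), marked(d), marked(e)}  (17 atoms)
F2 = F1 ∪ {at(d), at(e), clear(a)}  (20 atoms)
goal ⊆ F2  ⇒  h_max = 2

2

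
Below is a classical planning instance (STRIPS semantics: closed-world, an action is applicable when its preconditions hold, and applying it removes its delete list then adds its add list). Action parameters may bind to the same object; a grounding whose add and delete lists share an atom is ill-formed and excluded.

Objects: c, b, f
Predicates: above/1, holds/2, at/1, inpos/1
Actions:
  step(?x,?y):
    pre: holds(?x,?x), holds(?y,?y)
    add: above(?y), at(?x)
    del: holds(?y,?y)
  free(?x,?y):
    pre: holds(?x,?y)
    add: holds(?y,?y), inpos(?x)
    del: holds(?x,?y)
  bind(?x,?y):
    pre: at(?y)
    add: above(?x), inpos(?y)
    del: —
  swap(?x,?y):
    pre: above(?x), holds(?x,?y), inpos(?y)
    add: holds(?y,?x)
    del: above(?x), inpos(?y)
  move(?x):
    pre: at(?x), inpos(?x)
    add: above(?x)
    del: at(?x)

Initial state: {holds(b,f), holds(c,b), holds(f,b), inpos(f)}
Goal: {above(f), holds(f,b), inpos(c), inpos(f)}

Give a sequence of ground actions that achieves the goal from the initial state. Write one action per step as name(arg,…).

1. free(c,b)  →  {holds(b,b), holds(b,f), holds(f,b), inpos(c), inpos(f)}
2. step(b,b)  →  {above(b), at(b), holds(b,f), holds(f,b), inpos(c), inpos(f)}
3. bind(f,b)  →  {above(b), above(f), at(b), holds(b,f), holds(f,b), inpos(b), inpos(c), inpos(f)}

free(c,b); step(b,b); bind(f,b)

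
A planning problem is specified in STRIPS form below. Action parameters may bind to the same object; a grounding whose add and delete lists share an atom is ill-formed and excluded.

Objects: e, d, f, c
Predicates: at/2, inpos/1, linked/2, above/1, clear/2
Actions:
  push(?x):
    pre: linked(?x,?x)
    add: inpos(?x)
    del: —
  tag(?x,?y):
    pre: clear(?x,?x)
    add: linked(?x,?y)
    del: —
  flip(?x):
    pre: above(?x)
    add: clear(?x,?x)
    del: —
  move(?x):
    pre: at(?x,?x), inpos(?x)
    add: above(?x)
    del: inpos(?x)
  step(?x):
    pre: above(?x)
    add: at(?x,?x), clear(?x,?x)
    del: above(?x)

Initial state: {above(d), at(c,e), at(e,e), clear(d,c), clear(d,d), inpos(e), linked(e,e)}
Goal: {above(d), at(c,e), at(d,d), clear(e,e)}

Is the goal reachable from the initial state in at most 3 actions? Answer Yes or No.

No

1. tag(d,d)  →  {above(d), at(c,e), at(e,e), clear(d,c), clear(d,d), inpos(e), linked(d,d), linked(e,e)}
2. push(d)  →  {above(d), at(c,e), at(e,e), clear(d,c), clear(d,d), inpos(d), inpos(e), linked(d,d), linked(e,e)}
3. move(e)  →  {above(d), above(e), at(c,e), at(e,e), clear(d,c), clear(d,d), inpos(d), linked(d,d), linked(e,e)}
4. flip(e)  →  {above(d), above(e), at(c,e), at(e,e), clear(d,c), clear(d,d), clear(e,e), inpos(d), linked(d,d), linked(e,e)}
5. step(d)  →  {above(e), at(c,e), at(d,d), at(e,e), clear(d,c), clear(d,d), clear(e,e), inpos(d), linked(d,d), linked(e,e)}
6. move(d)  →  {above(d), above(e), at(c,e), at(d,d), at(e,e), clear(d,c), clear(d,d), clear(e,e), linked(d,d), linked(e,e)}
optimal plan length = 6; 6 > 3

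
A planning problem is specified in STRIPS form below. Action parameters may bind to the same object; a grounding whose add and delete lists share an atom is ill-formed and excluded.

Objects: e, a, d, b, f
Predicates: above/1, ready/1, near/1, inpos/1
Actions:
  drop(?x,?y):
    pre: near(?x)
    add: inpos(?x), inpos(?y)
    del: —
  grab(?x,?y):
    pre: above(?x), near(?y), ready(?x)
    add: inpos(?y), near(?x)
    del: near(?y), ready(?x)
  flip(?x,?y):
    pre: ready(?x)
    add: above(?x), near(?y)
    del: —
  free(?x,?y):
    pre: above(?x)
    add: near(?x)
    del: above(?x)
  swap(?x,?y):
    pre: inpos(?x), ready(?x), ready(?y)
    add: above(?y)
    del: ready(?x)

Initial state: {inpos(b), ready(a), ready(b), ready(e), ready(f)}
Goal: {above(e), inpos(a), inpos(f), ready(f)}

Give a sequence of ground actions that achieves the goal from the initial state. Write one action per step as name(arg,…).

1. flip(e,a)  →  {above(e), inpos(b), near(a), ready(a), ready(b), ready(e), ready(f)}
2. drop(a,f)  →  {above(e), inpos(a), inpos(b), inpos(f), near(a), ready(a), ready(b), ready(e), ready(f)}

flip(e,a); drop(a,f)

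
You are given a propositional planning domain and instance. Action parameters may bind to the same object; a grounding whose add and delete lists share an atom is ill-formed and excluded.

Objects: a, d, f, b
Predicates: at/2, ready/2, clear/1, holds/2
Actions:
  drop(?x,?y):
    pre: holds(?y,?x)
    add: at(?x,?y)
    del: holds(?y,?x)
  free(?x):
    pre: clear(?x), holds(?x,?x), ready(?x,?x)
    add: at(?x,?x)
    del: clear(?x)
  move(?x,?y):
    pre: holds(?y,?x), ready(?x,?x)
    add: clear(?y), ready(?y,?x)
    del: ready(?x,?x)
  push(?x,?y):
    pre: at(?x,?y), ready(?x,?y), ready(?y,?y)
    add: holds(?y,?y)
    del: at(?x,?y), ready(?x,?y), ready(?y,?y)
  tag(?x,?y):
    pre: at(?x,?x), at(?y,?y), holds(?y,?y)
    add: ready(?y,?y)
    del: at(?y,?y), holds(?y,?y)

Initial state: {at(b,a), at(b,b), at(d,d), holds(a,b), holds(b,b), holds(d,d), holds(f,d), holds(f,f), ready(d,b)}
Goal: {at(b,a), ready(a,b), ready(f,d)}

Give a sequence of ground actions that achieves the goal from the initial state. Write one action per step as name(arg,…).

1. tag(d,d)  →  {at(b,a), at(b,b), holds(a,b), holds(b,b), holds(f,d), holds(f,f), ready(d,b), ready(d,d)}
2. move(d,f)  →  {at(b,a), at(b,b), clear(f), holds(a,b), holds(b,b), holds(f,d), holds(f,f), ready(d,b), ready(f,d)}
3. tag(b,b)  →  {at(b,a), clear(f), holds(a,b), holds(f,d), holds(f,f), ready(b,b), ready(d,b), ready(f,d)}
4. move(b,a)  →  {at(b,a), clear(a), clear(f), holds(a,b), holds(f,d), holds(f,f), ready(a,b), ready(d,b), ready(f,d)}

tag(d,d); move(d,f); tag(b,b); move(b,a)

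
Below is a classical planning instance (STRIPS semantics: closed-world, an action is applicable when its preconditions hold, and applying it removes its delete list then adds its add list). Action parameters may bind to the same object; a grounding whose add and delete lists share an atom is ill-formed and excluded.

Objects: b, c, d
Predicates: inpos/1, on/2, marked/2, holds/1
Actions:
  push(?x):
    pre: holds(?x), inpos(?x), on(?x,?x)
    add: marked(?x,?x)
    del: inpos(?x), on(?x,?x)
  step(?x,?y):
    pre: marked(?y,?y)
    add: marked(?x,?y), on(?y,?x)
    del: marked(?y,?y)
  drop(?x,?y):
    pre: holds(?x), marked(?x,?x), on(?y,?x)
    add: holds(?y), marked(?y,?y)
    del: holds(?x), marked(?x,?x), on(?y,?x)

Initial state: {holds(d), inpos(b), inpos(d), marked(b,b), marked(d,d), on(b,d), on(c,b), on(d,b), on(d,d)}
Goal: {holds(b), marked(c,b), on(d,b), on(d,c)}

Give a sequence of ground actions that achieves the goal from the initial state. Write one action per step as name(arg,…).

step(c,b); step(c,d); push(d); drop(d,b)

1. step(c,b)  →  {holds(d), inpos(b), inpos(d), marked(c,b), marked(d,d), on(b,c), on(b,d), on(c,b), on(d,b), on(d,d)}
2. step(c,d)  →  {holds(d), inpos(b), inpos(d), marked(c,b), marked(c,d), on(b,c), on(b,d), on(c,b), on(d,b), on(d,c), on(d,d)}
3. push(d)  →  {holds(d), inpos(b), marked(c,b), marked(c,d), marked(d,d), on(b,c), on(b,d), on(c,b), on(d,b), on(d,c)}
4. drop(d,b)  →  {holds(b), inpos(b), marked(b,b), marked(c,b), marked(c,d), on(b,c), on(c,b), on(d,b), on(d,c)}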